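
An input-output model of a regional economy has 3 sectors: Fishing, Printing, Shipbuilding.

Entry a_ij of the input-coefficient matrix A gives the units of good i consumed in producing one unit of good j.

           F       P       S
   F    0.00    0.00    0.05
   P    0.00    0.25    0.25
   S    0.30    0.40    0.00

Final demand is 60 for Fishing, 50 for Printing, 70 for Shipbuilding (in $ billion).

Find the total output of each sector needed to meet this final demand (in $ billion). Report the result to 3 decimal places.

I − A =
  [   1.00     0.00    -0.05]
  [   0.00     0.75    -0.25]
  [  -0.30    -0.40     1.00]
Cofactors of I−A, C_ij = (−1)^(i+j)·(minor ij) (rows/columns in the sector order above):
  C_11 = (0.75)(1.00) − (-0.25)(-0.40) = 0.6500
  C_12 = −[(0.00)(1.00) − (-0.25)(-0.30)] = 0.0750
  C_13 = (0.00)(-0.40) − (0.75)(-0.30) = 0.2250
  C_21 = −[(0.00)(1.00) − (-0.05)(-0.40)] = 0.0200
  C_22 = (1.00)(1.00) − (-0.05)(-0.30) = 0.9850
  C_23 = −[(1.00)(-0.40) − (0.00)(-0.30)] = 0.4000
  C_31 = (0.00)(-0.25) − (-0.05)(0.75) = 0.0375
  C_32 = −[(1.00)(-0.25) − (-0.05)(0.00)] = 0.2500
  C_33 = (1.00)(0.75) − (0.00)(0.00) = 0.7500
det(I−A) = Σ_j (I−A)_1j·C_1j = (1.00)(0.6500) + (0.00)(0.0750) + (-0.05)(0.2250) = 0.63875
adj(I−A) = Cᵀ =
  [ 0.6500   0.0200   0.0375]
  [ 0.0750   0.9850   0.2500]
  [ 0.2250   0.4000   0.7500]
(I − A)⁻¹ = adj(I−A) / det(I−A) ≈
  [   1.0176     0.0313     0.0587]
  [   0.1174     1.5421     0.3914]
  [   0.3523     0.6262     1.1742]
x = (I − A)⁻¹ d = adj(I−A)·d / det(I−A), with det(I−A) = 0.63875:
  x_F = (0.6500·60 + 0.0200·50 + 0.0375·70) / 0.63875 = 42.625 / 0.63875 ≈ 66.732
  x_P = (0.0750·60 + 0.9850·50 + 0.2500·70) / 0.63875 = 71.25 / 0.63875 ≈ 111.546
  x_S = (0.2250·60 + 0.4000·50 + 0.7500·70) / 0.63875 = 86.00 / 0.63875 ≈ 134.638

x_F = 66.732, x_P = 111.546, x_S = 134.638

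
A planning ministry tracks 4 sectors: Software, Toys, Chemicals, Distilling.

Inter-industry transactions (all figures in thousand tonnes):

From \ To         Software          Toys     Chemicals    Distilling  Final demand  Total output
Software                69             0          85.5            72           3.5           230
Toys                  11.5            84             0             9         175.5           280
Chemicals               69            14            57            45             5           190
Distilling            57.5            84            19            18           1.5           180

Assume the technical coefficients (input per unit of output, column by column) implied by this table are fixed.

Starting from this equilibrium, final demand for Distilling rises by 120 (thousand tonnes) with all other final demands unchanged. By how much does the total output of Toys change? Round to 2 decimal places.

Technical coefficients a_ij = z_ij / X_j:
  a_SS = 69/230 = 0.30, a_TS = 11.5/230 = 0.05, a_CS = 69/230 = 0.30, a_DS = 57.5/230 = 0.25
  a_ST = 0/280 = 0.00, a_TT = 84/280 = 0.30, a_CT = 14/280 = 0.05, a_DT = 84/280 = 0.30
  a_SC = 85.5/190 = 0.45, a_TC = 0/190 = 0.00, a_CC = 57/190 = 0.30, a_DC = 19/190 = 0.10
  a_SD = 72/180 = 0.40, a_TD = 9/180 = 0.05, a_CD = 45/180 = 0.25, a_DD = 18/180 = 0.10
I − A =
  [   0.70     0.00    -0.45    -0.40]
  [  -0.05     0.70     0.00    -0.05]
  [  -0.30    -0.05     0.70    -0.25]
  [  -0.25    -0.30    -0.10     0.90]
Compute the cofactors C_ij = (−1)^(i+j)·(3×3 minor ij) of I−A; the adjugate is their transpose:
adj(I−A) = Cᵀ =
  [ 0.412750   0.140000   0.304750   0.275875]
  [ 0.040500   0.191875   0.031375   0.037375]
  [ 0.234875   0.115000   0.354500   0.209250]
  [ 0.154250   0.115625   0.134500   0.247375]
det(I−A) = Σ_j (I−A)_1j·C_1j = (0.70)(0.412750) + (0.00)(0.040500) + (-0.45)(0.234875) + (-0.40)(0.154250) = 0.12153125
(I − A)⁻¹ = adj(I−A) / det(I−A) ≈
  [   3.3962     1.1520     2.5076     2.2700]
  [   0.3332     1.5788     0.2582     0.3075]
  [   1.9326     0.9463     2.9169     1.7218]
  [   1.2692     0.9514     1.1067     2.0355]
Δx = (I − A)⁻¹ Δd with Δd having +120 in the Distilling component and 0 elsewhere.
So Δx_T = L_TD · (+120), where L_TD = adj(I−A)_TD / det(I−A) = 0.037375 / 0.12153125.
Δx_T = 0.037375 × (+120) / 0.12153125 = 4.485 / 0.12153125 ≈ 36.90.

Δx_T = 36.90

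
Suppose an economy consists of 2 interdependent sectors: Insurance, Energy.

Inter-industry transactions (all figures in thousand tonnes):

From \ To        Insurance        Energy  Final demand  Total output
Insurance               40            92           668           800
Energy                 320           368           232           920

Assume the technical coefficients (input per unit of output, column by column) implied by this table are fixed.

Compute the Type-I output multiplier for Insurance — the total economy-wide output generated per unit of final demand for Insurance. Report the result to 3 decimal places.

Technical coefficients a_ij = z_ij / X_j:
  a_11 = 40/800 = 0.05, a_21 = 320/800 = 0.40
  a_12 = 92/920 = 0.10, a_22 = 368/920 = 0.40
I − A =
  [   0.95    -0.10]
  [  -0.40     0.60]
det(I−A) = (0.95)(0.60) − (-0.10)(-0.40) = 0.5300
adj(I−A) = [[0.60, 0.10], [0.40, 0.95]]
(I − A)⁻¹ = adj(I−A) / det(I−A) ≈
  [   1.1321     0.1887]
  [   0.7547     1.7925]
The output multiplier for sector j is the column-j sum of the Leontief inverse (I − A)⁻¹ = adj(I−A) / det(I−A).
Column 1 of adj(I−A): (0.60, 0.40); det(I−A) = 0.5300.
m_1 = (0.60 + 0.40) / 0.5300 = 1.00 / 0.5300 ≈ 1.887.

m_1 = 1.887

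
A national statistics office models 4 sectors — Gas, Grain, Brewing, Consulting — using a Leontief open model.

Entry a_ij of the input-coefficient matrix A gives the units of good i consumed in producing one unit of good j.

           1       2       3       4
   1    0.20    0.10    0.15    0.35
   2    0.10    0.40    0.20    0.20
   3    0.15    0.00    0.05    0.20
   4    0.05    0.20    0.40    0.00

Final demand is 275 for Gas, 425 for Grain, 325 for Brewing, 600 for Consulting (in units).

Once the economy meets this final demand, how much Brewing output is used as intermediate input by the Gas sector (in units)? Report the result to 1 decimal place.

z_31 = 192.0

I − A =
  [   0.80    -0.10    -0.15    -0.35]
  [  -0.10     0.60    -0.20    -0.20]
  [  -0.15     0.00     0.95    -0.20]
  [  -0.05    -0.20    -0.40     1.00]
Compute the cofactors C_ij = (−1)^(i+j)·(3×3 minor ij) of I−A; the adjugate is their transpose:
adj(I−A) = Cᵀ =
  [ 0.476000   0.159500   0.210000   0.240500]
  [ 0.140500   0.634375   0.251000   0.226250]
  [ 0.094000   0.058500   0.419500   0.128500]
  [ 0.089500   0.158250   0.228500   0.430000]
det(I−A) = Σ_j (I−A)_1j·C_1j = (0.80)(0.476000) + (-0.10)(0.140500) + (-0.15)(0.094000) + (-0.35)(0.089500) = 0.321325
(I − A)⁻¹ = adj(I−A) / det(I−A) ≈
  [   1.4814     0.4964     0.6535     0.7485]
  [   0.4373     1.9742     0.7811     0.7041]
  [   0.2925     0.1821     1.3055     0.3999]
  [   0.2785     0.4925     0.7111     1.3382]
First solve x = (I − A)⁻¹ d = adj(I−A)·d / det(I−A); in particular x_1 = (0.476000·275 + 0.159500·425 + 0.210000·325 + 0.240500·600) / 0.321325 = 411.2375 / 0.321325 ≈ 1279.818.
Intermediate flow from 3 to 1: z_31 = a_31 · x_1 = 0.15 × 411.2375 / 0.321325 = 61.685625 / 0.321325 ≈ 192.0.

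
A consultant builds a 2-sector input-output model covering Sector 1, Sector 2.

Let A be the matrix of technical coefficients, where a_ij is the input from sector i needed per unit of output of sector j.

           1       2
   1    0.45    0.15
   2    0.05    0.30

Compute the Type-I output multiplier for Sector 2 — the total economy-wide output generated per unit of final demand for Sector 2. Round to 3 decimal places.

m_2 = 1.854

I − A =
  [   0.55    -0.15]
  [  -0.05     0.70]
det(I−A) = (0.55)(0.70) − (-0.15)(-0.05) = 0.3775
adj(I−A) = [[0.70, 0.15], [0.05, 0.55]]
(I − A)⁻¹ = adj(I−A) / det(I−A) ≈
  [   1.8543     0.3974]
  [   0.1325     1.4570]
The output multiplier for sector j is the column-j sum of the Leontief inverse (I − A)⁻¹ = adj(I−A) / det(I−A).
Column 2 of adj(I−A): (0.15, 0.55); det(I−A) = 0.3775.
m_2 = (0.15 + 0.55) / 0.3775 = 0.70 / 0.3775 ≈ 1.854.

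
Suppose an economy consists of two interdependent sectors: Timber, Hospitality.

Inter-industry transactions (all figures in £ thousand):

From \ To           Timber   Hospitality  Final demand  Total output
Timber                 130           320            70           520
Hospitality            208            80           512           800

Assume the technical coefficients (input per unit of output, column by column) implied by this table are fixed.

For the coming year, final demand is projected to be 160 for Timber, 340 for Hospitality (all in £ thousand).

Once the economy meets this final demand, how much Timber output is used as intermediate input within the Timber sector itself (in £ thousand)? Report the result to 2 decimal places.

z_11 = 135.92

Technical coefficients a_ij = z_ij / X_j:
  a_11 = 130/520 = 0.25, a_21 = 208/520 = 0.40
  a_12 = 320/800 = 0.40, a_22 = 80/800 = 0.10
I − A =
  [   0.75    -0.40]
  [  -0.40     0.90]
det(I−A) = (0.75)(0.90) − (-0.40)(-0.40) = 0.5150
adj(I−A) = [[0.90, 0.40], [0.40, 0.75]]
(I − A)⁻¹ = adj(I−A) / det(I−A) ≈
  [   1.7476     0.7767]
  [   0.7767     1.4563]
First solve x = (I − A)⁻¹ d = adj(I−A)·d / det(I−A); in particular x_1 = (0.90·160 + 0.40·340) / 0.5150 = 280.00 / 0.5150 ≈ 543.6893.
Intermediate flow from 1 to 1: z_11 = a_11 · x_1 = 0.25 × 280.00 / 0.5150 = 70.00 / 0.5150 ≈ 135.92.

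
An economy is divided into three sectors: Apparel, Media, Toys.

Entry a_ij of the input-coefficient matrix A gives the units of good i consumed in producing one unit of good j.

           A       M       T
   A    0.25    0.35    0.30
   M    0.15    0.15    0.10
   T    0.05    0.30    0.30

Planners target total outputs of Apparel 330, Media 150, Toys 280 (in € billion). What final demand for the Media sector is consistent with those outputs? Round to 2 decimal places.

I − A =
  [   0.75    -0.35    -0.30]
  [  -0.15     0.85    -0.10]
  [  -0.05    -0.30     0.70]
d = (I − A) x:
  d_A = (+0.75)·330 + (-0.35)·150 + (-0.30)·280 = 111.00
  d_M = (-0.15)·330 + (+0.85)·150 + (-0.10)·280 = 50.00
  d_T = (-0.05)·330 + (-0.30)·150 + (+0.70)·280 = 134.50

d_M = 50.00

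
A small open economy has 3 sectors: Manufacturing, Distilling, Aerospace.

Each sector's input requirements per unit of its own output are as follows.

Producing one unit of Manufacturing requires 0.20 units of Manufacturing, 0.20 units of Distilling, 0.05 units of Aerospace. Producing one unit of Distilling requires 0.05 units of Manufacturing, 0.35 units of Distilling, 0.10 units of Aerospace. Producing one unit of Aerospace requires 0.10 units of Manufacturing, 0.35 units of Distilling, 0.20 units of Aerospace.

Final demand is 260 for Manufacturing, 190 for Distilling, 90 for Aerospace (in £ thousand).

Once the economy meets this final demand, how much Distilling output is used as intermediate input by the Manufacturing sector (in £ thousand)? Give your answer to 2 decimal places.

I − A =
  [   0.80    -0.05    -0.10]
  [  -0.20     0.65    -0.35]
  [  -0.05    -0.10     0.80]
Cofactors of I−A, C_ij = (−1)^(i+j)·(minor ij) (rows/columns in the sector order above):
  C_11 = (0.65)(0.80) − (-0.35)(-0.10) = 0.4850
  C_12 = −[(-0.20)(0.80) − (-0.35)(-0.05)] = 0.1775
  C_13 = (-0.20)(-0.10) − (0.65)(-0.05) = 0.0525
  C_21 = −[(-0.05)(0.80) − (-0.10)(-0.10)] = 0.0500
  C_22 = (0.80)(0.80) − (-0.10)(-0.05) = 0.6350
  C_23 = −[(0.80)(-0.10) − (-0.05)(-0.05)] = 0.0825
  C_31 = (-0.05)(-0.35) − (-0.10)(0.65) = 0.0825
  C_32 = −[(0.80)(-0.35) − (-0.10)(-0.20)] = 0.3000
  C_33 = (0.80)(0.65) − (-0.05)(-0.20) = 0.5100
det(I−A) = Σ_j (I−A)_1j·C_1j = (0.80)(0.4850) + (-0.05)(0.1775) + (-0.10)(0.0525) = 0.373875
adj(I−A) = Cᵀ =
  [ 0.4850   0.0500   0.0825]
  [ 0.1775   0.6350   0.3000]
  [ 0.0525   0.0825   0.5100]
(I − A)⁻¹ = adj(I−A) / det(I−A) ≈
  [   1.2972     0.1337     0.2207]
  [   0.4748     1.6984     0.8024]
  [   0.1404     0.2207     1.3641]
First solve x = (I − A)⁻¹ d = adj(I−A)·d / det(I−A); in particular x_M = (0.4850·260 + 0.0500·190 + 0.0825·90) / 0.373875 = 143.025 / 0.373875 ≈ 382.5476.
Intermediate flow from D to M: z_DM = a_DM · x_M = 0.20 × 143.025 / 0.373875 = 28.605 / 0.373875 ≈ 76.51.

z_DM = 76.51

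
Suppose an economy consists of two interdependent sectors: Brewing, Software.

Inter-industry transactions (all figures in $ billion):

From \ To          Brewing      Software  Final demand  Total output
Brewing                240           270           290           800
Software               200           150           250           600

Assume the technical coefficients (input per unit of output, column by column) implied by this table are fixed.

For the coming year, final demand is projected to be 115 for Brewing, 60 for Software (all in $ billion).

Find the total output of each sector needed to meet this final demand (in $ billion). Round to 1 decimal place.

x_B = 274.5, x_S = 171.5

Technical coefficients a_ij = z_ij / X_j:
  a_BB = 240/800 = 0.30, a_SB = 200/800 = 0.25
  a_BS = 270/600 = 0.45, a_SS = 150/600 = 0.25
I − A =
  [   0.70    -0.45]
  [  -0.25     0.75]
det(I−A) = (0.70)(0.75) − (-0.45)(-0.25) = 0.4125
adj(I−A) = [[0.75, 0.45], [0.25, 0.70]]
(I − A)⁻¹ = adj(I−A) / det(I−A) ≈
  [   1.8182     1.0909]
  [   0.6061     1.6970]
x = (I − A)⁻¹ d = adj(I−A)·d / det(I−A), with det(I−A) = 0.4125:
  x_B = (0.75·115 + 0.45·60) / 0.4125 = 113.25 / 0.4125 ≈ 274.5
  x_S = (0.25·115 + 0.70·60) / 0.4125 = 70.75 / 0.4125 ≈ 171.5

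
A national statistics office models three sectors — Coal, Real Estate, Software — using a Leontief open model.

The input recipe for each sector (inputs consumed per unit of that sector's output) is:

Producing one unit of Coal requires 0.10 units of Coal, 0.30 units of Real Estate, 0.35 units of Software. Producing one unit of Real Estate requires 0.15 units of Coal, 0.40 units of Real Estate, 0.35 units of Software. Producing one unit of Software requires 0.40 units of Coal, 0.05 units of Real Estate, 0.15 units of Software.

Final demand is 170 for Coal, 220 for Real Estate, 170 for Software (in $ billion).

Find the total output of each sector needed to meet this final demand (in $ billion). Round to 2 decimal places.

x_C = 668.11, x_R = 766.62, x_S = 790.77

I − A =
  [   0.90    -0.15    -0.40]
  [  -0.30     0.60    -0.05]
  [  -0.35    -0.35     0.85]
Cofactors of I−A, C_ij = (−1)^(i+j)·(minor ij) (rows/columns in the sector order above):
  C_11 = (0.60)(0.85) − (-0.05)(-0.35) = 0.4925
  C_12 = −[(-0.30)(0.85) − (-0.05)(-0.35)] = 0.2725
  C_13 = (-0.30)(-0.35) − (0.60)(-0.35) = 0.3150
  C_21 = −[(-0.15)(0.85) − (-0.40)(-0.35)] = 0.2675
  C_22 = (0.90)(0.85) − (-0.40)(-0.35) = 0.6250
  C_23 = −[(0.90)(-0.35) − (-0.15)(-0.35)] = 0.3675
  C_31 = (-0.15)(-0.05) − (-0.40)(0.60) = 0.2475
  C_32 = −[(0.90)(-0.05) − (-0.40)(-0.30)] = 0.1650
  C_33 = (0.90)(0.60) − (-0.15)(-0.30) = 0.4950
det(I−A) = Σ_j (I−A)_1j·C_1j = (0.90)(0.4925) + (-0.15)(0.2725) + (-0.40)(0.3150) = 0.276375
adj(I−A) = Cᵀ =
  [ 0.4925   0.2675   0.2475]
  [ 0.2725   0.6250   0.1650]
  [ 0.3150   0.3675   0.4950]
(I − A)⁻¹ = adj(I−A) / det(I−A) ≈
  [   1.7820     0.9679     0.8955]
  [   0.9860     2.2614     0.5970]
  [   1.1398     1.3297     1.7910]
x = (I − A)⁻¹ d = adj(I−A)·d / det(I−A), with det(I−A) = 0.276375:
  x_C = (0.4925·170 + 0.2675·220 + 0.2475·170) / 0.276375 = 184.65 / 0.276375 ≈ 668.11
  x_R = (0.2725·170 + 0.6250·220 + 0.1650·170) / 0.276375 = 211.875 / 0.276375 ≈ 766.62
  x_S = (0.3150·170 + 0.3675·220 + 0.4950·170) / 0.276375 = 218.55 / 0.276375 ≈ 790.77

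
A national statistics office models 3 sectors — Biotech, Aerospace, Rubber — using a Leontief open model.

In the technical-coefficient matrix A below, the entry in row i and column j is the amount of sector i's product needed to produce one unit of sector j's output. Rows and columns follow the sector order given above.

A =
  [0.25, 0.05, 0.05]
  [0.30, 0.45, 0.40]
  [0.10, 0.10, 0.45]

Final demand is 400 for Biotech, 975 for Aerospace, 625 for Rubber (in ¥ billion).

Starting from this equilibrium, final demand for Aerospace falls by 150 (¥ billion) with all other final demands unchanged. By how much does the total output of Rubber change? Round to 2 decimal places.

Δx_3 = -65.80

I − A =
  [   0.75    -0.05    -0.05]
  [  -0.30     0.55    -0.40]
  [  -0.10    -0.10     0.55]
Cofactors of I−A, C_ij = (−1)^(i+j)·(minor ij) (rows/columns in the sector order above):
  C_11 = (0.55)(0.55) − (-0.40)(-0.10) = 0.2625
  C_12 = −[(-0.30)(0.55) − (-0.40)(-0.10)] = 0.2050
  C_13 = (-0.30)(-0.10) − (0.55)(-0.10) = 0.0850
  C_21 = −[(-0.05)(0.55) − (-0.05)(-0.10)] = 0.0325
  C_22 = (0.75)(0.55) − (-0.05)(-0.10) = 0.4075
  C_23 = −[(0.75)(-0.10) − (-0.05)(-0.10)] = 0.0800
  C_31 = (-0.05)(-0.40) − (-0.05)(0.55) = 0.0475
  C_32 = −[(0.75)(-0.40) − (-0.05)(-0.30)] = 0.3150
  C_33 = (0.75)(0.55) − (-0.05)(-0.30) = 0.3975
det(I−A) = Σ_j (I−A)_1j·C_1j = (0.75)(0.2625) + (-0.05)(0.2050) + (-0.05)(0.0850) = 0.182375
adj(I−A) = Cᵀ =
  [ 0.2625   0.0325   0.0475]
  [ 0.2050   0.4075   0.3150]
  [ 0.0850   0.0800   0.3975]
(I − A)⁻¹ = adj(I−A) / det(I−A) ≈
  [   1.4393     0.1782     0.2605]
  [   1.1241     2.2344     1.7272]
  [   0.4661     0.4387     2.1796]
Δx = (I − A)⁻¹ Δd with Δd having -150 in the Aerospace component and 0 elsewhere.
So Δx_3 = L_32 · (-150), where L_32 = adj(I−A)_32 / det(I−A) = 0.0800 / 0.182375.
Δx_3 = 0.0800 × (-150) / 0.182375 = -12.00 / 0.182375 ≈ -65.80.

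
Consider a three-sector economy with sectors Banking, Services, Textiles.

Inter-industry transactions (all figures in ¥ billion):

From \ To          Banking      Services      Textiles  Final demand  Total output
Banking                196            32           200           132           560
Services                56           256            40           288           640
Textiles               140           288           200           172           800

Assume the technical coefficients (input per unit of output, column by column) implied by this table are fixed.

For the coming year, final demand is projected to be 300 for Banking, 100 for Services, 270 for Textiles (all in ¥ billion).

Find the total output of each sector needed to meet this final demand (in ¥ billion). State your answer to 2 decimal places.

x_1 = 820.58, x_2 = 374.97, x_3 = 858.51

Technical coefficients a_ij = z_ij / X_j:
  a_11 = 196/560 = 0.35, a_21 = 56/560 = 0.10, a_31 = 140/560 = 0.25
  a_12 = 32/640 = 0.05, a_22 = 256/640 = 0.40, a_32 = 288/640 = 0.45
  a_13 = 200/800 = 0.25, a_23 = 40/800 = 0.05, a_33 = 200/800 = 0.25
I − A =
  [   0.65    -0.05    -0.25]
  [  -0.10     0.60    -0.05]
  [  -0.25    -0.45     0.75]
Cofactors of I−A, C_ij = (−1)^(i+j)·(minor ij) (rows/columns in the sector order above):
  C_11 = (0.60)(0.75) − (-0.05)(-0.45) = 0.4275
  C_12 = −[(-0.10)(0.75) − (-0.05)(-0.25)] = 0.0875
  C_13 = (-0.10)(-0.45) − (0.60)(-0.25) = 0.1950
  C_21 = −[(-0.05)(0.75) − (-0.25)(-0.45)] = 0.1500
  C_22 = (0.65)(0.75) − (-0.25)(-0.25) = 0.4250
  C_23 = −[(0.65)(-0.45) − (-0.05)(-0.25)] = 0.3050
  C_31 = (-0.05)(-0.05) − (-0.25)(0.60) = 0.1525
  C_32 = −[(0.65)(-0.05) − (-0.25)(-0.10)] = 0.0575
  C_33 = (0.65)(0.60) − (-0.05)(-0.10) = 0.3850
det(I−A) = Σ_j (I−A)_1j·C_1j = (0.65)(0.4275) + (-0.05)(0.0875) + (-0.25)(0.1950) = 0.22475
adj(I−A) = Cᵀ =
  [ 0.4275   0.1500   0.1525]
  [ 0.0875   0.4250   0.0575]
  [ 0.1950   0.3050   0.3850]
(I − A)⁻¹ = adj(I−A) / det(I−A) ≈
  [   1.9021     0.6674     0.6785]
  [   0.3893     1.8910     0.2558]
  [   0.8676     1.3571     1.7130]
x = (I − A)⁻¹ d = adj(I−A)·d / det(I−A), with det(I−A) = 0.22475:
  x_1 = (0.4275·300 + 0.1500·100 + 0.1525·270) / 0.22475 = 184.425 / 0.22475 ≈ 820.58
  x_2 = (0.0875·300 + 0.4250·100 + 0.0575·270) / 0.22475 = 84.275 / 0.22475 ≈ 374.97
  x_3 = (0.1950·300 + 0.3050·100 + 0.3850·270) / 0.22475 = 192.95 / 0.22475 ≈ 858.51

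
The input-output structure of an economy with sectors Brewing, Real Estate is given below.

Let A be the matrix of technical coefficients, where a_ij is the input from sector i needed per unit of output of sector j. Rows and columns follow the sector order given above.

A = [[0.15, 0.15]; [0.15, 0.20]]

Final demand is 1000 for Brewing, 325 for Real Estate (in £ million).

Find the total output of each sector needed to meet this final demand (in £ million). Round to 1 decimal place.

x_1 = 1290.9, x_2 = 648.3

I − A =
  [   0.85    -0.15]
  [  -0.15     0.80]
det(I−A) = (0.85)(0.80) − (-0.15)(-0.15) = 0.6575
adj(I−A) = [[0.80, 0.15], [0.15, 0.85]]
(I − A)⁻¹ = adj(I−A) / det(I−A) ≈
  [   1.2167     0.2281]
  [   0.2281     1.2928]
x = (I − A)⁻¹ d = adj(I−A)·d / det(I−A), with det(I−A) = 0.6575:
  x_1 = (0.80·1000 + 0.15·325) / 0.6575 = 848.75 / 0.6575 ≈ 1290.9
  x_2 = (0.15·1000 + 0.85·325) / 0.6575 = 426.25 / 0.6575 ≈ 648.3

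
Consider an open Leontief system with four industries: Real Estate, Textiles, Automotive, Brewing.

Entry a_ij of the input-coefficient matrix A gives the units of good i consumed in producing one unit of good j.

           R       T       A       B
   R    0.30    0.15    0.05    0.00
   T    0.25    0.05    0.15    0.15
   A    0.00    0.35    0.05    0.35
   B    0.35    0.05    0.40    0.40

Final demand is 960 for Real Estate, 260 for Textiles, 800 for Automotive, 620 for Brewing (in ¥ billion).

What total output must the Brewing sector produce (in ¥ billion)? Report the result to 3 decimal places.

I − A =
  [   0.70    -0.15    -0.05     0.00]
  [  -0.25     0.95    -0.15    -0.15]
  [   0.00    -0.35     0.95    -0.35]
  [  -0.35    -0.05    -0.40     0.60]
Compute the cofactors C_ij = (−1)^(i+j)·(3×3 minor ij) of I−A; the adjugate is their transpose:
adj(I−A) = Cᵀ =
  [ 0.346250   0.075875   0.050625   0.048500]
  [ 0.175750   0.294875   0.115125   0.140875]
  [ 0.191625   0.177625   0.363375   0.256375]
  [ 0.344375   0.187250   0.281375   0.555000]
det(I−A) = Σ_j (I−A)_1j·C_1j = (0.70)(0.346250) + (-0.15)(0.175750) + (-0.05)(0.191625) + (0.00)(0.344375) = 0.20643125
(I − A)⁻¹ = adj(I−A) / det(I−A) ≈
  [   1.6773     0.3676     0.2452     0.2349]
  [   0.8514     1.4284     0.5577     0.6824]
  [   0.9283     0.8605     1.7603     1.2419]
  [   1.6682     0.9071     1.3630     2.6885]
x = (I − A)⁻¹ d = adj(I−A)·d / det(I−A), with det(I−A) = 0.20643125:
  x_R = (0.346250·960 + 0.075875·260 + 0.050625·800 + 0.048500·620) / 0.20643125 = 422.6975 / 0.20643125 ≈ 2047.643
  x_T = (0.175750·960 + 0.294875·260 + 0.115125·800 + 0.140875·620) / 0.20643125 = 424.83 / 0.20643125 ≈ 2057.973
  x_A = (0.191625·960 + 0.177625·260 + 0.363375·800 + 0.256375·620) / 0.20643125 = 679.795 / 0.20643125 ≈ 3293.082
  x_B = (0.344375·960 + 0.187250·260 + 0.281375·800 + 0.555000·620) / 0.20643125 = 948.485 / 0.20643125 ≈ 4594.677

x_B = 4594.677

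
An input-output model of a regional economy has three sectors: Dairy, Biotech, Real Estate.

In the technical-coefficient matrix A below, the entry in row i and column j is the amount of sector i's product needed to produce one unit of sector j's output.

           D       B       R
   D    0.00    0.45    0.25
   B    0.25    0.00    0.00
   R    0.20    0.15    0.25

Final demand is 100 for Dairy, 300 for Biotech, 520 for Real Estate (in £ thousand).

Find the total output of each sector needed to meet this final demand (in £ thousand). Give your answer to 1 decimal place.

I − A =
  [   1.00    -0.45    -0.25]
  [  -0.25     1.00     0.00]
  [  -0.20    -0.15     0.75]
Cofactors of I−A, C_ij = (−1)^(i+j)·(minor ij) (rows/columns in the sector order above):
  C_11 = (1.00)(0.75) − (0.00)(-0.15) = 0.7500
  C_12 = −[(-0.25)(0.75) − (0.00)(-0.20)] = 0.1875
  C_13 = (-0.25)(-0.15) − (1.00)(-0.20) = 0.2375
  C_21 = −[(-0.45)(0.75) − (-0.25)(-0.15)] = 0.3750
  C_22 = (1.00)(0.75) − (-0.25)(-0.20) = 0.7000
  C_23 = −[(1.00)(-0.15) − (-0.45)(-0.20)] = 0.2400
  C_31 = (-0.45)(0.00) − (-0.25)(1.00) = 0.2500
  C_32 = −[(1.00)(0.00) − (-0.25)(-0.25)] = 0.0625
  C_33 = (1.00)(1.00) − (-0.45)(-0.25) = 0.8875
det(I−A) = Σ_j (I−A)_1j·C_1j = (1.00)(0.7500) + (-0.45)(0.1875) + (-0.25)(0.2375) = 0.60625
adj(I−A) = Cᵀ =
  [ 0.7500   0.3750   0.2500]
  [ 0.1875   0.7000   0.0625]
  [ 0.2375   0.2400   0.8875]
(I − A)⁻¹ = adj(I−A) / det(I−A) ≈
  [   1.2371     0.6186     0.4124]
  [   0.3093     1.1546     0.1031]
  [   0.3918     0.3959     1.4639]
x = (I − A)⁻¹ d = adj(I−A)·d / det(I−A), with det(I−A) = 0.60625:
  x_D = (0.7500·100 + 0.3750·300 + 0.2500·520) / 0.60625 = 317.50 / 0.60625 ≈ 523.7
  x_B = (0.1875·100 + 0.7000·300 + 0.0625·520) / 0.60625 = 261.25 / 0.60625 ≈ 430.9
  x_R = (0.2375·100 + 0.2400·300 + 0.8875·520) / 0.60625 = 557.25 / 0.60625 ≈ 919.2

x_D = 523.7, x_B = 430.9, x_R = 919.2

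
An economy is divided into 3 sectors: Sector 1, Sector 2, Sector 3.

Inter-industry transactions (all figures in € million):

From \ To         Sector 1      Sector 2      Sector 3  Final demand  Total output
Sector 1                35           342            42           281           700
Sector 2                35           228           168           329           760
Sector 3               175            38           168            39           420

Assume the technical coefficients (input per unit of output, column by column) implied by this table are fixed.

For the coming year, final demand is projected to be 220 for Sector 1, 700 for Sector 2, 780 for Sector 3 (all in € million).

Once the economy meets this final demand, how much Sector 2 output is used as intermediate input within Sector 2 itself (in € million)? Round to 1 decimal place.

Technical coefficients a_ij = z_ij / X_j:
  a_11 = 35/700 = 0.05, a_21 = 35/700 = 0.05, a_31 = 175/700 = 0.25
  a_12 = 342/760 = 0.45, a_22 = 228/760 = 0.30, a_32 = 38/760 = 0.05
  a_13 = 42/420 = 0.10, a_23 = 168/420 = 0.40, a_33 = 168/420 = 0.40
I − A =
  [   0.95    -0.45    -0.10]
  [  -0.05     0.70    -0.40]
  [  -0.25    -0.05     0.60]
Cofactors of I−A, C_ij = (−1)^(i+j)·(minor ij) (rows/columns in the sector order above):
  C_11 = (0.70)(0.60) − (-0.40)(-0.05) = 0.4000
  C_12 = −[(-0.05)(0.60) − (-0.40)(-0.25)] = 0.1300
  C_13 = (-0.05)(-0.05) − (0.70)(-0.25) = 0.1775
  C_21 = −[(-0.45)(0.60) − (-0.10)(-0.05)] = 0.2750
  C_22 = (0.95)(0.60) − (-0.10)(-0.25) = 0.5450
  C_23 = −[(0.95)(-0.05) − (-0.45)(-0.25)] = 0.1600
  C_31 = (-0.45)(-0.40) − (-0.10)(0.70) = 0.2500
  C_32 = −[(0.95)(-0.40) − (-0.10)(-0.05)] = 0.3850
  C_33 = (0.95)(0.70) − (-0.45)(-0.05) = 0.6425
det(I−A) = Σ_j (I−A)_1j·C_1j = (0.95)(0.4000) + (-0.45)(0.1300) + (-0.10)(0.1775) = 0.30375
adj(I−A) = Cᵀ =
  [ 0.4000   0.2750   0.2500]
  [ 0.1300   0.5450   0.3850]
  [ 0.1775   0.1600   0.6425]
(I − A)⁻¹ = adj(I−A) / det(I−A) ≈
  [   1.3169     0.9053     0.8230]
  [   0.4280     1.7942     1.2675]
  [   0.5844     0.5267     2.1152]
First solve x = (I − A)⁻¹ d = adj(I−A)·d / det(I−A); in particular x_2 = (0.1300·220 + 0.5450·700 + 0.3850·780) / 0.30375 = 710.40 / 0.30375 ≈ 2338.765.
Intermediate flow from 2 to 2: z_22 = a_22 · x_2 = 0.30 × 710.40 / 0.30375 = 213.12 / 0.30375 ≈ 701.6.

z_22 = 701.6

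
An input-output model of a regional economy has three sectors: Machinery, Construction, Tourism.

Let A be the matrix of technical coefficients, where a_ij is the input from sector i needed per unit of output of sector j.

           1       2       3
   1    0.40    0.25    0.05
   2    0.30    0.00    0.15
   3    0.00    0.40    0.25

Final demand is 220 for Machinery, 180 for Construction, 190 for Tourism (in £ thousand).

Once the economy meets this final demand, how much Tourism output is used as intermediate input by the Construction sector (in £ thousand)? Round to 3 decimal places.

I − A =
  [   0.60    -0.25    -0.05]
  [  -0.30     1.00    -0.15]
  [   0.00    -0.40     0.75]
Cofactors of I−A, C_ij = (−1)^(i+j)·(minor ij) (rows/columns in the sector order above):
  C_11 = (1.00)(0.75) − (-0.15)(-0.40) = 0.6900
  C_12 = −[(-0.30)(0.75) − (-0.15)(0.00)] = 0.2250
  C_13 = (-0.30)(-0.40) − (1.00)(0.00) = 0.1200
  C_21 = −[(-0.25)(0.75) − (-0.05)(-0.40)] = 0.2075
  C_22 = (0.60)(0.75) − (-0.05)(0.00) = 0.4500
  C_23 = −[(0.60)(-0.40) − (-0.25)(0.00)] = 0.2400
  C_31 = (-0.25)(-0.15) − (-0.05)(1.00) = 0.0875
  C_32 = −[(0.60)(-0.15) − (-0.05)(-0.30)] = 0.1050
  C_33 = (0.60)(1.00) − (-0.25)(-0.30) = 0.5250
det(I−A) = Σ_j (I−A)_1j·C_1j = (0.60)(0.6900) + (-0.25)(0.2250) + (-0.05)(0.1200) = 0.35175
adj(I−A) = Cᵀ =
  [ 0.6900   0.2075   0.0875]
  [ 0.2250   0.4500   0.1050]
  [ 0.1200   0.2400   0.5250]
(I − A)⁻¹ = adj(I−A) / det(I−A) ≈
  [   1.9616     0.5899     0.2488]
  [   0.6397     1.2793     0.2985]
  [   0.3412     0.6823     1.4925]
First solve x = (I − A)⁻¹ d = adj(I−A)·d / det(I−A); in particular x_2 = (0.2250·220 + 0.4500·180 + 0.1050·190) / 0.35175 = 150.45 / 0.35175 ≈ 427.71855.
Intermediate flow from 3 to 2: z_32 = a_32 · x_2 = 0.40 × 150.45 / 0.35175 = 60.18 / 0.35175 ≈ 171.087.

z_32 = 171.087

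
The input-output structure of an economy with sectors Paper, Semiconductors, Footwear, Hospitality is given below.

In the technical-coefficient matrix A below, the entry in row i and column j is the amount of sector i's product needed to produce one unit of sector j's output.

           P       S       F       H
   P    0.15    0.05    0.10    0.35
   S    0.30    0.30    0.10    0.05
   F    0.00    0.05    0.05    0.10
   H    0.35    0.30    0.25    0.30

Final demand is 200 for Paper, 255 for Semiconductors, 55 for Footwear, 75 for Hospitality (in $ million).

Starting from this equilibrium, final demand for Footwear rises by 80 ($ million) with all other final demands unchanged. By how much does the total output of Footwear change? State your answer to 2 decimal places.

Δx_F = 93.48

I − A =
  [   0.85    -0.05    -0.10    -0.35]
  [  -0.30     0.70    -0.10    -0.05]
  [   0.00    -0.05     0.95    -0.10]
  [  -0.35    -0.30    -0.25     0.70]
Compute the cofactors C_ij = (−1)^(i+j)·(3×3 minor ij) of I−A; the adjugate is their transpose:
adj(I−A) = Cᵀ =
  [ 0.426625   0.142625   0.123375   0.241125]
  [ 0.212125   0.424125   0.106875   0.151625]
  [ 0.044875   0.050875   0.275125   0.065375]
  [ 0.320250   0.271250   0.205750   0.545250]
det(I−A) = Σ_j (I−A)_1j·C_1j = (0.85)(0.426625) + (-0.05)(0.212125) + (-0.10)(0.044875) + (-0.35)(0.320250) = 0.23545
(I − A)⁻¹ = adj(I−A) / det(I−A) ≈
  [   1.8120     0.6058     0.5240     1.0241]
  [   0.9009     1.8013     0.4539     0.6440]
  [   0.1906     0.2161     1.1685     0.2777]
  [   1.3602     1.1520     0.8739     2.3158]
Δx = (I − A)⁻¹ Δd with Δd having +80 in the Footwear component and 0 elsewhere.
So Δx_F = L_FF · (+80), where L_FF = adj(I−A)_FF / det(I−A) = 0.275125 / 0.23545.
Δx_F = 0.275125 × (+80) / 0.23545 = 22.01 / 0.23545 ≈ 93.48.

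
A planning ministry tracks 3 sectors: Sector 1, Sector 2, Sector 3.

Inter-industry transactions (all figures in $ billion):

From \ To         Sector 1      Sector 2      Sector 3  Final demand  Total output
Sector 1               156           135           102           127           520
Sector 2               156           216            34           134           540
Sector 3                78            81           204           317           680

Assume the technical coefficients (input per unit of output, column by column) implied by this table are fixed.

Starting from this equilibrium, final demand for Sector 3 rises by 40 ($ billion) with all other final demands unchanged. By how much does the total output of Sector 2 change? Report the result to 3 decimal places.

Δx_2 = 14.945

Technical coefficients a_ij = z_ij / X_j:
  a_11 = 156/520 = 0.30, a_21 = 156/520 = 0.30, a_31 = 78/520 = 0.15
  a_12 = 135/540 = 0.25, a_22 = 216/540 = 0.40, a_32 = 81/540 = 0.15
  a_13 = 102/680 = 0.15, a_23 = 34/680 = 0.05, a_33 = 204/680 = 0.30
I − A =
  [   0.70    -0.25    -0.15]
  [  -0.30     0.60    -0.05]
  [  -0.15    -0.15     0.70]
Cofactors of I−A, C_ij = (−1)^(i+j)·(minor ij) (rows/columns in the sector order above):
  C_11 = (0.60)(0.70) − (-0.05)(-0.15) = 0.4125
  C_12 = −[(-0.30)(0.70) − (-0.05)(-0.15)] = 0.2175
  C_13 = (-0.30)(-0.15) − (0.60)(-0.15) = 0.1350
  C_21 = −[(-0.25)(0.70) − (-0.15)(-0.15)] = 0.1975
  C_22 = (0.70)(0.70) − (-0.15)(-0.15) = 0.4675
  C_23 = −[(0.70)(-0.15) − (-0.25)(-0.15)] = 0.1425
  C_31 = (-0.25)(-0.05) − (-0.15)(0.60) = 0.1025
  C_32 = −[(0.70)(-0.05) − (-0.15)(-0.30)] = 0.0800
  C_33 = (0.70)(0.60) − (-0.25)(-0.30) = 0.3450
det(I−A) = Σ_j (I−A)_1j·C_1j = (0.70)(0.4125) + (-0.25)(0.2175) + (-0.15)(0.1350) = 0.214125
adj(I−A) = Cᵀ =
  [ 0.4125   0.1975   0.1025]
  [ 0.2175   0.4675   0.0800]
  [ 0.1350   0.1425   0.3450]
(I − A)⁻¹ = adj(I−A) / det(I−A) ≈
  [   1.9264     0.9224     0.4787]
  [   1.0158     2.1833     0.3736]
  [   0.6305     0.6655     1.6112]
Δx = (I − A)⁻¹ Δd with Δd having +40 in the Sector 3 component and 0 elsewhere.
So Δx_2 = L_23 · (+40), where L_23 = adj(I−A)_23 / det(I−A) = 0.0800 / 0.214125.
Δx_2 = 0.0800 × (+40) / 0.214125 = 3.20 / 0.214125 ≈ 14.945.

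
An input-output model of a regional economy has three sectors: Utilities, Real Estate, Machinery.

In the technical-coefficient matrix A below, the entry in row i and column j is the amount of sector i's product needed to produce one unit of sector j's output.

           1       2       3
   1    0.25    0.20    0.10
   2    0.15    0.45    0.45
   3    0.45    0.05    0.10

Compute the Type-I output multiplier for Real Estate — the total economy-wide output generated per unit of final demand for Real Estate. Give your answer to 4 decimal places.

I − A =
  [   0.75    -0.20    -0.10]
  [  -0.15     0.55    -0.45]
  [  -0.45    -0.05     0.90]
Cofactors of I−A, C_ij = (−1)^(i+j)·(minor ij) (rows/columns in the sector order above):
  C_11 = (0.55)(0.90) − (-0.45)(-0.05) = 0.4725
  C_12 = −[(-0.15)(0.90) − (-0.45)(-0.45)] = 0.3375
  C_13 = (-0.15)(-0.05) − (0.55)(-0.45) = 0.2550
  C_21 = −[(-0.20)(0.90) − (-0.10)(-0.05)] = 0.1850
  C_22 = (0.75)(0.90) − (-0.10)(-0.45) = 0.6300
  C_23 = −[(0.75)(-0.05) − (-0.20)(-0.45)] = 0.1275
  C_31 = (-0.20)(-0.45) − (-0.10)(0.55) = 0.1450
  C_32 = −[(0.75)(-0.45) − (-0.10)(-0.15)] = 0.3525
  C_33 = (0.75)(0.55) − (-0.20)(-0.15) = 0.3825
det(I−A) = Σ_j (I−A)_1j·C_1j = (0.75)(0.4725) + (-0.20)(0.3375) + (-0.10)(0.2550) = 0.261375
adj(I−A) = Cᵀ =
  [ 0.4725   0.1850   0.1450]
  [ 0.3375   0.6300   0.3525]
  [ 0.2550   0.1275   0.3825]
(I − A)⁻¹ = adj(I−A) / det(I−A) ≈
  [   1.80775     0.70780     0.55476]
  [   1.29125     2.41033     1.34864]
  [   0.97561     0.48780     1.46341]
The output multiplier for sector j is the column-j sum of the Leontief inverse (I − A)⁻¹ = adj(I−A) / det(I−A).
Column 2 of adj(I−A): (0.1850, 0.6300, 0.1275); det(I−A) = 0.261375.
m_2 = (0.1850 + 0.6300 + 0.1275) / 0.261375 = 0.9425 / 0.261375 ≈ 3.6059.

m_2 = 3.6059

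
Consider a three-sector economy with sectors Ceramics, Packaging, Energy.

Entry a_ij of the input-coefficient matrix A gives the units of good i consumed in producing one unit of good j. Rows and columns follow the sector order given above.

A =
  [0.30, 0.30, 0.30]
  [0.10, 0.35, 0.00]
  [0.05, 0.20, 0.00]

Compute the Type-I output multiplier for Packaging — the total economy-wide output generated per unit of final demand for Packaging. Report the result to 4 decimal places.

m_P = 2.9322

I − A =
  [   0.70    -0.30    -0.30]
  [  -0.10     0.65     0.00]
  [  -0.05    -0.20     1.00]
Cofactors of I−A, C_ij = (−1)^(i+j)·(minor ij) (rows/columns in the sector order above):
  C_11 = (0.65)(1.00) − (0.00)(-0.20) = 0.6500
  C_12 = −[(-0.10)(1.00) − (0.00)(-0.05)] = 0.1000
  C_13 = (-0.10)(-0.20) − (0.65)(-0.05) = 0.0525
  C_21 = −[(-0.30)(1.00) − (-0.30)(-0.20)] = 0.3600
  C_22 = (0.70)(1.00) − (-0.30)(-0.05) = 0.6850
  C_23 = −[(0.70)(-0.20) − (-0.30)(-0.05)] = 0.1550
  C_31 = (-0.30)(0.00) − (-0.30)(0.65) = 0.1950
  C_32 = −[(0.70)(0.00) − (-0.30)(-0.10)] = 0.0300
  C_33 = (0.70)(0.65) − (-0.30)(-0.10) = 0.4250
det(I−A) = Σ_j (I−A)_1j·C_1j = (0.70)(0.6500) + (-0.30)(0.1000) + (-0.30)(0.0525) = 0.40925
adj(I−A) = Cᵀ =
  [ 0.6500   0.3600   0.1950]
  [ 0.1000   0.6850   0.0300]
  [ 0.0525   0.1550   0.4250]
(I − A)⁻¹ = adj(I−A) / det(I−A) ≈
  [   1.58827     0.87966     0.47648]
  [   0.24435     1.67379     0.07330]
  [   0.12828     0.37874     1.03849]
The output multiplier for sector j is the column-j sum of the Leontief inverse (I − A)⁻¹ = adj(I−A) / det(I−A).
Column P of adj(I−A): (0.3600, 0.6850, 0.1550); det(I−A) = 0.40925.
m_P = (0.3600 + 0.6850 + 0.1550) / 0.40925 = 1.20 / 0.40925 ≈ 2.9322.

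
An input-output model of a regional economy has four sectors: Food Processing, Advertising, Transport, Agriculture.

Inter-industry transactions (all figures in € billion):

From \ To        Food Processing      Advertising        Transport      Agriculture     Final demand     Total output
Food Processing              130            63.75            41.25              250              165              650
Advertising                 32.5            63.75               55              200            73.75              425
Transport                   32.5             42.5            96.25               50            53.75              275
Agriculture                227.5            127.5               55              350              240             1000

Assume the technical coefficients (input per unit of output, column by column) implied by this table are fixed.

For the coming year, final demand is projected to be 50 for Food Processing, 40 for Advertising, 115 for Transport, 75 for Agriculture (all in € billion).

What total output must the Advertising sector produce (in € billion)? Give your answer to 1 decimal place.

Technical coefficients a_ij = z_ij / X_j:
  a_11 = 130/650 = 0.20, a_21 = 32.5/650 = 0.05, a_31 = 32.5/650 = 0.05, a_41 = 227.5/650 = 0.35
  a_12 = 63.75/425 = 0.15, a_22 = 63.75/425 = 0.15, a_32 = 42.5/425 = 0.10, a_42 = 127.5/425 = 0.30
  a_13 = 41.25/275 = 0.15, a_23 = 55/275 = 0.20, a_33 = 96.25/275 = 0.35, a_43 = 55/275 = 0.20
  a_14 = 250/1000 = 0.25, a_24 = 200/1000 = 0.20, a_34 = 50/1000 = 0.05, a_44 = 350/1000 = 0.35
I − A =
  [   0.80    -0.15    -0.15    -0.25]
  [  -0.05     0.85    -0.20    -0.20]
  [  -0.05    -0.10     0.65    -0.05]
  [  -0.35    -0.30    -0.20     0.65]
Compute the cofactors C_ij = (−1)^(i+j)·(3×3 minor ij) of I−A; the adjugate is their transpose:
adj(I−A) = Cᵀ =
  [ 0.291625   0.127625   0.156875   0.163500]
  [ 0.078125   0.263125   0.136375   0.121500]
  [ 0.050500   0.066500   0.300500   0.063000]
  [ 0.208625   0.210625   0.239875   0.412500]
det(I−A) = Σ_j (I−A)_1j·C_1j = (0.80)(0.291625) + (-0.15)(0.078125) + (-0.15)(0.050500) + (-0.25)(0.208625) = 0.16185
(I − A)⁻¹ = adj(I−A) / det(I−A) ≈
  [   1.8018     0.7885     0.9693     1.0102]
  [   0.4827     1.6257     0.8426     0.7507]
  [   0.3120     0.4109     1.8567     0.3892]
  [   1.2890     1.3014     1.4821     2.5487]
x = (I − A)⁻¹ d = adj(I−A)·d / det(I−A), with det(I−A) = 0.16185:
  x_1 = (0.291625·50 + 0.127625·40 + 0.156875·115 + 0.163500·75) / 0.16185 = 49.989375 / 0.16185 ≈ 308.9
  x_2 = (0.078125·50 + 0.263125·40 + 0.136375·115 + 0.121500·75) / 0.16185 = 39.226875 / 0.16185 ≈ 242.4
  x_3 = (0.050500·50 + 0.066500·40 + 0.300500·115 + 0.063000·75) / 0.16185 = 44.4675 / 0.16185 ≈ 274.7
  x_4 = (0.208625·50 + 0.210625·40 + 0.239875·115 + 0.412500·75) / 0.16185 = 77.379375 / 0.16185 ≈ 478.1

x_2 = 242.4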